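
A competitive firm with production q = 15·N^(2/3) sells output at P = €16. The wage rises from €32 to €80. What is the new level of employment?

From P·MP_N = w with MP_N = 10·N^(-1/3), the labor demand is N(w) = (160/w)^(3).
At w = 32: N = 125. At w = 80: N = 8.

N* = 8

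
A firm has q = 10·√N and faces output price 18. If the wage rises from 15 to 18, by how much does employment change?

ΔN = -11

From P·MP_N = w with MP_N = 5·N^(-1/2), the labor demand is N(w) = (90/w)^(2).
At w = 15: N = 36. At w = 18: N = 25.
ΔN = 25 − 36 = -11.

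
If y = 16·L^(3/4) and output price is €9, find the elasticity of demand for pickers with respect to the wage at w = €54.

ε = -4

MP_L = (3/4)·16·L^(-1/4), so P·MP_L = w gives 108·L^(-1/4) = w.
Solving, L(w) = (108/w)^(4). This is a constant-elasticity form: L ∝ w^(−4), so ε = −4.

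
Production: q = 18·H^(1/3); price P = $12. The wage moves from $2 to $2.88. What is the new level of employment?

From P·MP_H = w with MP_H = 6·H^(-2/3), the labor demand is H(w) = (72/w)^(3/2).
At w = 2: H = 216. At w = 2.88: H = 125.

H* = 125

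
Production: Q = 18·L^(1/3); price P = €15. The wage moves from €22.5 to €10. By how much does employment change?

From P·MP_L = w with MP_L = 6·L^(-2/3), the labor demand is L(w) = (90/w)^(3/2).
At w = 22.5: L = 8. At w = 10: L = 27.
ΔL = 27 − 8 = 19.

ΔL = 19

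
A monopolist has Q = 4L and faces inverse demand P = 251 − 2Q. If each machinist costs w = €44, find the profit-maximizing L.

Marginal revenue from the inverse demand is MR = 251 − 4Q.
The marginal product is MP_L = 4.
A monopolist hires until marginal revenue product equals the wage: MR·MP_L = w.
(251 − 16L)·4 = 44, so L = 15.

L* = 15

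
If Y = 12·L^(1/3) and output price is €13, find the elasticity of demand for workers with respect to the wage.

ε = -1.5

MP_L = (1/3)·12·L^(-2/3), so P·MP_L = w gives 52·L^(-2/3) = w.
Solving, L(w) = (52/w)^(3/2). This is a constant-elasticity form: L ∝ w^(−3/2), so ε = −3/2.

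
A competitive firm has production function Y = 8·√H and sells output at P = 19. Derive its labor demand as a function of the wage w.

H(w) = 5776/w²

MP_H = (1/2)·8·H^(-1/2) = 4·H^(-1/2).
Setting P·MP_H = w: 76·H^(-1/2) = w.
Solving for H: H^(-1/2) = w/76, so H = (76/w)^(2).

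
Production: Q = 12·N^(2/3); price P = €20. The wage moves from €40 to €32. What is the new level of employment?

N* = 125

From P·MP_N = w with MP_N = 8·N^(-1/3), the labor demand is N(w) = (160/w)^(3).
At w = 40: N = 64. At w = 32: N = 125.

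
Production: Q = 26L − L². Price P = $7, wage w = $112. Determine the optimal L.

L* = 5

The marginal product of L is MP_L = 26 − 2L.
A price-taking firm hires until the value of the marginal product equals the wage: P·MP_L = w, so 7·(26 − 2L) = 112.
Then 26 − 2L = 16, giving L = 5.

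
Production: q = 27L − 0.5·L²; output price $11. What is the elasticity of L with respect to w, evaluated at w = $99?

From P·MP_L = w with MP_L = 27 − L, labor demand is L(w) = 27 − w/11.
dL/dw = −1/(11) = -1/11.
At w = 99, L = 18, so ε = (dL/dw)·(w/L) = (-1/11)·(99/18) = -0.5.

ε = -0.5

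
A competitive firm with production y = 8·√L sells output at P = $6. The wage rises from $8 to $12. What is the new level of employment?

L* = 4

From P·MP_L = w with MP_L = 4·L^(-1/2), the labor demand is L(w) = (24/w)^(2).
At w = 8: L = 9. At w = 12: L = 4.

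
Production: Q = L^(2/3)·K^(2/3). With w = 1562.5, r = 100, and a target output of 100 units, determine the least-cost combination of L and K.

L* = 8, K* = 125

Cost minimization requires the marginal rate of technical substitution to equal the input-price ratio: MP_L/MP_K = w/r.
Here MP_L/MP_K = (2/3)·(K/L)/(2/3) = (K/L). Setting this equal to 1562.5/100 = 15.625 gives K = 15.625L.
Substituting into Q = 100: L^(2/3)·(15.625L)^(2/3) = 100.
Solving, L = 8 and K = 125.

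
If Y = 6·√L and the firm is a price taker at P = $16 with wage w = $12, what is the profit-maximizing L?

MP_L = (1/2)·6·L^(-1/2) = 3·L^(-1/2).
Profit maximization for a price taker requires P·MP_L = w: 16·3·L^(-1/2) = 12.
So L^(-1/2) = 0.25, which gives L = 16.

L* = 16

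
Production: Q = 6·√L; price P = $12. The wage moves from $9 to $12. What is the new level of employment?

From P·MP_L = w with MP_L = 3·L^(-1/2), the labor demand is L(w) = (36/w)^(2).
At w = 9: L = 16. At w = 12: L = 9.

L* = 9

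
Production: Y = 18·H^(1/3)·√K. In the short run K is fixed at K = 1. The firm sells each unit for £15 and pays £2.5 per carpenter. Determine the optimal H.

H* = 216

With K = 1, MP_H = (1/3)·18·H^(-2/3)·1^(1/2) = 6·H^(-2/3).
Profit maximization for a price taker requires P·MP_H = w: 15·6·H^(-2/3) = 2.5.
So H^(-2/3) = 1/36, which gives H = 216.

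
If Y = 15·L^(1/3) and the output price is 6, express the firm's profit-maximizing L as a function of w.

MP_L = (1/3)·15·L^(-2/3) = 5·L^(-2/3).
Setting P·MP_L = w: 30·L^(-2/3) = w.
Solving for L: L^(-2/3) = w/30, so L = (30/w)^(3/2).

L(w) = (30/w)^(3/2)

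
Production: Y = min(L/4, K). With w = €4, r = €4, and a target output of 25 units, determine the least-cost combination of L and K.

L* = 100, K* = 25

With a fixed-proportions technology, the cost-minimizing bundle uses no slack in either input: L/4 = K = Y.
So L = 4·25 = 100 and K = 25.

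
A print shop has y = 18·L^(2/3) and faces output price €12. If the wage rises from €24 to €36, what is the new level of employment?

L* = 64

From P·MP_L = w with MP_L = 12·L^(-1/3), the labor demand is L(w) = (144/w)^(3).
At w = 24: L = 216. At w = 36: L = 64.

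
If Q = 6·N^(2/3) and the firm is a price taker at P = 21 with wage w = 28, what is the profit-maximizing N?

MP_N = (2/3)·6·N^(-1/3) = 4·N^(-1/3).
Profit maximization for a price taker requires P·MP_N = w: 21·4·N^(-1/3) = 28.
So N^(-1/3) = 1/3, which gives N = 27.

N* = 27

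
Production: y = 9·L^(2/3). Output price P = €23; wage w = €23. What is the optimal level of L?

L* = 216

MP_L = (2/3)·9·L^(-1/3) = 6·L^(-1/3).
Profit maximization for a price taker requires P·MP_L = w: 23·6·L^(-1/3) = 23.
So L^(-1/3) = 1/6, which gives L = 216.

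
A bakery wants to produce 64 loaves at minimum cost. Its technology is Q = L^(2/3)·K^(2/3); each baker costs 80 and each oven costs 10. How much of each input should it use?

L* = 8, K* = 64

Cost minimization requires the marginal rate of technical substitution to equal the input-price ratio: MP_L/MP_K = w/r.
Here MP_L/MP_K = (2/3)·(K/L)/(2/3) = (K/L). Setting this equal to 80/10 = 8 gives K = 8L.
Substituting into Q = 64: L^(2/3)·(8L)^(2/3) = 64.
Solving, L = 8 and K = 64.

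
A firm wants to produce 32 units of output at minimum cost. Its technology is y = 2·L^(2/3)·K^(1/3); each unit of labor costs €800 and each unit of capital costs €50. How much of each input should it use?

Cost minimization requires the marginal rate of technical substitution to equal the input-price ratio: MP_L/MP_K = w/r.
Here MP_L/MP_K = (2/3)·(K/L)/(1/3) = 2·(K/L). Setting this equal to 800/50 = 16 gives K = 8L.
Substituting into y = 32: 2·L^(2/3)·(8L)^(1/3) = 32.
Solving, L = 8 and K = 64.

L* = 8, K* = 64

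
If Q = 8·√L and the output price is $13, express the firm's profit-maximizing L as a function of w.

MP_L = (1/2)·8·L^(-1/2) = 4·L^(-1/2).
Setting P·MP_L = w: 52·L^(-1/2) = w.
Solving for L: L^(-1/2) = w/52, so L = (52/w)^(2).

L(w) = 2704/w²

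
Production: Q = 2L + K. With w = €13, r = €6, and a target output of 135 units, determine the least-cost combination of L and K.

The inputs are perfect substitutes, so the firm uses whichever has the lower cost per unit of output.
Cost per unit of output via L is 6.5; via K it is 6. K is cheaper.
Producing Q = 135 with K alone: L = 0, K = 135.

L* = 0, K* = 135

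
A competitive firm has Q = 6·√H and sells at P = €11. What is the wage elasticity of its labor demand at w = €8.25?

ε = -2

MP_H = (1/2)·6·H^(-1/2), so P·MP_H = w gives 33·H^(-1/2) = w.
Solving, H(w) = (33/w)^(2). This is a constant-elasticity form: H ∝ w^(−2), so ε = −2.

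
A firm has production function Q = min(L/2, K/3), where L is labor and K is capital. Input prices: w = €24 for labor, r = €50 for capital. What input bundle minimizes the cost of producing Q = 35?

L* = 70, K* = 105

With a fixed-proportions technology, the cost-minimizing bundle uses no slack in either input: L/2 = K/3 = Q.
So L = 2·35 = 70 and K = 3·35 = 105.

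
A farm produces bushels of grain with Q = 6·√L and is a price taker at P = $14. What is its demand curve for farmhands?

MP_L = (1/2)·6·L^(-1/2) = 3·L^(-1/2).
Setting P·MP_L = w: 42·L^(-1/2) = w.
Solving for L: L^(-1/2) = w/42, so L = (42/w)^(2).

L(w) = 1764/w²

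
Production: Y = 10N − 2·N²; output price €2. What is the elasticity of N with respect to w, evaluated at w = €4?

ε = -0.25

From P·MP_N = w with MP_N = 10 − 4N, labor demand is N(w) = (10 − w/2)/4.
dN/dw = −1/(8) = -0.125.
At w = 4, N = 2, so ε = (dN/dw)·(w/N) = (-0.125)·(4/2) = -0.25.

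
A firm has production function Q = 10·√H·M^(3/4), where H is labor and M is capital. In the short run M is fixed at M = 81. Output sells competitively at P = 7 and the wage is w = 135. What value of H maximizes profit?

H* = 49

With M = 81, MP_H = (1/2)·10·H^(-1/2)·81^(3/4) = 135·H^(-1/2).
Profit maximization for a price taker requires P·MP_H = w: 7·135·H^(-1/2) = 135.
So H^(-1/2) = 1/7, which gives H = 49.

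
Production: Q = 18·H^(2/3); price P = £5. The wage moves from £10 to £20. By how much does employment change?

From P·MP_H = w with MP_H = 12·H^(-1/3), the labor demand is H(w) = (60/w)^(3).
At w = 10: H = 216. At w = 20: H = 27.
ΔH = 27 − 216 = -189.

ΔH = -189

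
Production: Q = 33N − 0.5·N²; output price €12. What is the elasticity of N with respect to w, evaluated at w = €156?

ε = -0.65

From P·MP_N = w with MP_N = 33 − N, labor demand is N(w) = 33 − w/12.
dN/dw = −1/(12) = -1/12.
At w = 156, N = 20, so ε = (dN/dw)·(w/N) = (-1/12)·(156/20) = -0.65.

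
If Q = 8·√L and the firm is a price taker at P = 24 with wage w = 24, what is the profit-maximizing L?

L* = 16

MP_L = (1/2)·8·L^(-1/2) = 4·L^(-1/2).
Profit maximization for a price taker requires P·MP_L = w: 24·4·L^(-1/2) = 24.
So L^(-1/2) = 0.25, which gives L = 16.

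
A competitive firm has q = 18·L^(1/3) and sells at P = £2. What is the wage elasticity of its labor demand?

ε = -1.5

MP_L = (1/3)·18·L^(-2/3), so P·MP_L = w gives 12·L^(-2/3) = w.
Solving, L(w) = (12/w)^(3/2). This is a constant-elasticity form: L ∝ w^(−3/2), so ε = −3/2.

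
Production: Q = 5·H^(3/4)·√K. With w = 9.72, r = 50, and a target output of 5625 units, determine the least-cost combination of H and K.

H* = 625, K* = 81

Cost minimization requires the marginal rate of technical substitution to equal the input-price ratio: MP_H/MP_K = w/r.
Here MP_H/MP_K = (3/4)·(K/H)/(1/2) = 1.5·(K/H). Setting this equal to 9.72/50 = 0.1944 gives K = 0.1296H.
Substituting into Q = 5625: 5·H^(3/4)·(0.1296H)^(1/2) = 5625.
Solving, H = 625 and K = 81.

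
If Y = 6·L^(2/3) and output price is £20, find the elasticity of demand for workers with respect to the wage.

ε = -3

MP_L = (2/3)·6·L^(-1/3), so P·MP_L = w gives 80·L^(-1/3) = w.
Solving, L(w) = (80/w)^(3). This is a constant-elasticity form: L ∝ w^(−3), so ε = −3.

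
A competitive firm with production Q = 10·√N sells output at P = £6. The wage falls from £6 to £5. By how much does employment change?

ΔN = 11

From P·MP_N = w with MP_N = 5·N^(-1/2), the labor demand is N(w) = (30/w)^(2).
At w = 6: N = 25. At w = 5: N = 36.
ΔN = 36 − 25 = 11.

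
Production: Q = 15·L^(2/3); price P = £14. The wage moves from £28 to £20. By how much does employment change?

ΔL = 218

From P·MP_L = w with MP_L = 10·L^(-1/3), the labor demand is L(w) = (140/w)^(3).
At w = 28: L = 125. At w = 20: L = 343.
ΔL = 343 − 125 = 218.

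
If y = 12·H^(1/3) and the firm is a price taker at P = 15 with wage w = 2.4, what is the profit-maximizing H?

MP_H = (1/3)·12·H^(-2/3) = 4·H^(-2/3).
Profit maximization for a price taker requires P·MP_H = w: 15·4·H^(-2/3) = 2.4.
So H^(-2/3) = 0.04, which gives H = 125.

H* = 125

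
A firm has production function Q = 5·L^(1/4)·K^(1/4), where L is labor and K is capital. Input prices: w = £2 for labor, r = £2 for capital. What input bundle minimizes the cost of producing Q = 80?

L* = 256, K* = 256

Cost minimization requires the marginal rate of technical substitution to equal the input-price ratio: MP_L/MP_K = w/r.
Here MP_L/MP_K = (1/4)·(K/L)/(1/4) = (K/L). Setting this equal to 2/2 = 1 gives K = L.
Substituting into Q = 80: 5·L^(1/4)·(L)^(1/4) = 80.
Solving, L = 256 and K = 256.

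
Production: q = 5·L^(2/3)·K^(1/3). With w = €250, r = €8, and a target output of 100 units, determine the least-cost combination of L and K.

Cost minimization requires the marginal rate of technical substitution to equal the input-price ratio: MP_L/MP_K = w/r.
Here MP_L/MP_K = (2/3)·(K/L)/(1/3) = 2·(K/L). Setting this equal to 250/8 = 31.25 gives K = 15.625L.
Substituting into q = 100: 5·L^(2/3)·(15.625L)^(1/3) = 100.
Solving, L = 8 and K = 125.

L* = 8, K* = 125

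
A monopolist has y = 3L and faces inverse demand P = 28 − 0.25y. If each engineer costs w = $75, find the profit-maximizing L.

Marginal revenue from the inverse demand is MR = 28 − 0.5y.
The marginal product is MP_L = 3.
A monopolist hires until marginal revenue product equals the wage: MR·MP_L = w.
(28 − 1.5L)·3 = 75, so L = 2.

L* = 2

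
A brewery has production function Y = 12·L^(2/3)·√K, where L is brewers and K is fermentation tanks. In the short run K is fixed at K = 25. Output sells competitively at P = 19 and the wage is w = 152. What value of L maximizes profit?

L* = 125

With K = 25, MP_L = (2/3)·12·L^(-1/3)·25^(1/2) = 40·L^(-1/3).
Profit maximization for a price taker requires P·MP_L = w: 19·40·L^(-1/3) = 152.
So L^(-1/3) = 0.2, which gives L = 125.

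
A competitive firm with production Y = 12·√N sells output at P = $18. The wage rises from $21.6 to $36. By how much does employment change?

From P·MP_N = w with MP_N = 6·N^(-1/2), the labor demand is N(w) = (108/w)^(2).
At w = 21.6: N = 25. At w = 36: N = 9.
ΔN = 9 − 25 = -16.

ΔN = -16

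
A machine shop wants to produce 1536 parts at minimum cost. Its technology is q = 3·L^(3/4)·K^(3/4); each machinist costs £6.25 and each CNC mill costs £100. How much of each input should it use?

Cost minimization requires the marginal rate of technical substitution to equal the input-price ratio: MP_L/MP_K = w/r.
Here MP_L/MP_K = (3/4)·(K/L)/(3/4) = (K/L). Setting this equal to 6.25/100 = 0.0625 gives K = 0.0625L.
Substituting into q = 1536: 3·L^(3/4)·(0.0625L)^(3/4) = 1536.
Solving, L = 256 and K = 16.

L* = 256, K* = 16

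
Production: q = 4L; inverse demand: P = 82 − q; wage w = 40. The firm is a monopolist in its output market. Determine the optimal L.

L* = 9

Marginal revenue from the inverse demand is MR = 82 − 2q.
The marginal product is MP_L = 4.
A monopolist hires until marginal revenue product equals the wage: MR·MP_L = w.
(82 − 8L)·4 = 40, so L = 9.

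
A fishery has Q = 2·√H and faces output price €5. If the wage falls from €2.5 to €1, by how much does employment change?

From P·MP_H = w with MP_H = H^(-1/2), the labor demand is H(w) = (5/w)^(2).
At w = 2.5: H = 4. At w = 1: H = 25.
ΔH = 25 − 4 = 21.

ΔH = 21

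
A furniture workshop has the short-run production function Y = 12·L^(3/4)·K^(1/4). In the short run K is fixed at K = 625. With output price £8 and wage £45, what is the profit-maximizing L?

L* = 4096

With K = 625, MP_L = (3/4)·12·L^(-1/4)·625^(1/4) = 45·L^(-1/4).
Profit maximization for a price taker requires P·MP_L = w: 8·45·L^(-1/4) = 45.
So L^(-1/4) = 0.125, which gives L = 4096.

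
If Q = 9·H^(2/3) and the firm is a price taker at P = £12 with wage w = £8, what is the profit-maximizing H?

H* = 729

MP_H = (2/3)·9·H^(-1/3) = 6·H^(-1/3).
Profit maximization for a price taker requires P·MP_H = w: 12·6·H^(-1/3) = 8.
So H^(-1/3) = 1/9, which gives H = 729.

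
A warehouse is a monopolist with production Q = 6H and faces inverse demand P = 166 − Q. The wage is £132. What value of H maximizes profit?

H* = 12

Marginal revenue from the inverse demand is MR = 166 − 2Q.
The marginal product is MP_H = 6.
A monopolist hires until marginal revenue product equals the wage: MR·MP_H = w.
(166 − 12H)·6 = 132, so H = 12.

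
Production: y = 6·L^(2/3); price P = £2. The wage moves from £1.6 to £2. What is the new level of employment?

L* = 64

From P·MP_L = w with MP_L = 4·L^(-1/3), the labor demand is L(w) = (8/w)^(3).
At w = 1.6: L = 125. At w = 2: L = 64.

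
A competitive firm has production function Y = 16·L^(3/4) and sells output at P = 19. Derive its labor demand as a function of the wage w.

MP_L = (3/4)·16·L^(-1/4) = 12·L^(-1/4).
Setting P·MP_L = w: 228·L^(-1/4) = w.
Solving for L: L^(-1/4) = w/228, so L = (228/w)^(4).

L(w) = (228/w)^(4)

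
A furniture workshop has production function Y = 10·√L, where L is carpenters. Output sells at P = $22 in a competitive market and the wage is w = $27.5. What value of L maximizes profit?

MP_L = (1/2)·10·L^(-1/2) = 5·L^(-1/2).
Profit maximization for a price taker requires P·MP_L = w: 22·5·L^(-1/2) = 27.5.
So L^(-1/2) = 0.25, which gives L = 16.

L* = 16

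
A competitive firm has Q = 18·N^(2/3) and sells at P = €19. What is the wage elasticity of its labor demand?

ε = -3

MP_N = (2/3)·18·N^(-1/3), so P·MP_N = w gives 228·N^(-1/3) = w.
Solving, N(w) = (228/w)^(3). This is a constant-elasticity form: N ∝ w^(−3), so ε = −3.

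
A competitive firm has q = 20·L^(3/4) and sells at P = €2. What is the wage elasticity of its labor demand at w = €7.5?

MP_L = (3/4)·20·L^(-1/4), so P·MP_L = w gives 30·L^(-1/4) = w.
Solving, L(w) = (30/w)^(4). This is a constant-elasticity form: L ∝ w^(−4), so ε = −4.

ε = -4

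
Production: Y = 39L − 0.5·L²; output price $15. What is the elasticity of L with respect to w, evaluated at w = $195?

From P·MP_L = w with MP_L = 39 − L, labor demand is L(w) = 39 − w/15.
dL/dw = −1/(15) = -1/15.
At w = 195, L = 26, so ε = (dL/dw)·(w/L) = (-1/15)·(195/26) = -0.5.

ε = -0.5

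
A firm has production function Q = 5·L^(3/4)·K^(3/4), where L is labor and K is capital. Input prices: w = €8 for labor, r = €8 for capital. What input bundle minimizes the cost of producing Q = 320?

Cost minimization requires the marginal rate of technical substitution to equal the input-price ratio: MP_L/MP_K = w/r.
Here MP_L/MP_K = (3/4)·(K/L)/(3/4) = (K/L). Setting this equal to 8/8 = 1 gives K = L.
Substituting into Q = 320: 5·L^(3/4)·(L)^(3/4) = 320.
Solving, L = 16 and K = 16.

L* = 16, K* = 16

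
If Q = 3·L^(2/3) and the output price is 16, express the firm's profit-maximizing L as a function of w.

MP_L = (2/3)·3·L^(-1/3) = 2·L^(-1/3).
Setting P·MP_L = w: 32·L^(-1/3) = w.
Solving for L: L^(-1/3) = w/32, so L = (32/w)^(3).

L(w) = 32768/w³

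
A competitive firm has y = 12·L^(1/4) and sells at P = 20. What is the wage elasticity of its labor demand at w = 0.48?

ε = -4/3

MP_L = (1/4)·12·L^(-3/4), so P·MP_L = w gives 60·L^(-3/4) = w.
Solving, L(w) = (60/w)^(4/3). This is a constant-elasticity form: L ∝ w^(−4/3), so ε = −4/3.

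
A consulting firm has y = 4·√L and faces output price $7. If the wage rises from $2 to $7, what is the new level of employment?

From P·MP_L = w with MP_L = 2·L^(-1/2), the labor demand is L(w) = (14/w)^(2).
At w = 2: L = 49. At w = 7: L = 4.

L* = 4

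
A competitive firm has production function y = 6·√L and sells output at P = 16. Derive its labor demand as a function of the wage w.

MP_L = (1/2)·6·L^(-1/2) = 3·L^(-1/2).
Setting P·MP_L = w: 48·L^(-1/2) = w.
Solving for L: L^(-1/2) = w/48, so L = (48/w)^(2).

L(w) = 2304/w²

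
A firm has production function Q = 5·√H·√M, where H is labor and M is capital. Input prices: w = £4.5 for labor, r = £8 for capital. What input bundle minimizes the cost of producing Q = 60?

H* = 16, M* = 9

Cost minimization requires the marginal rate of technical substitution to equal the input-price ratio: MP_H/MP_M = w/r.
Here MP_H/MP_M = (1/2)·(M/H)/(1/2) = (M/H). Setting this equal to 4.5/8 = 0.5625 gives M = 0.5625H.
Substituting into Q = 60: 5·H^(1/2)·(0.5625H)^(1/2) = 60.
Solving, H = 16 and M = 9.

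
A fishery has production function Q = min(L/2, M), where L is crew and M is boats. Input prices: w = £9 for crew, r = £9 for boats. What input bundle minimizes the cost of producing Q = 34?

L* = 68, M* = 34

With a fixed-proportions technology, the cost-minimizing bundle uses no slack in either input: L/2 = M = Q.
So L = 2·34 = 68 and M = 34.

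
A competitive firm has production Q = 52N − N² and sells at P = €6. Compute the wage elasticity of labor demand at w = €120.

ε = -0.625

From P·MP_N = w with MP_N = 52 − 2N, labor demand is N(w) = (52 − w/6)/2.
dN/dw = −1/(12) = -1/12.
At w = 120, N = 16, so ε = (dN/dw)·(w/N) = (-1/12)·(120/16) = -0.625.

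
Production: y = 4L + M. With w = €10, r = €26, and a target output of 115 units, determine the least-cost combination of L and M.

The inputs are perfect substitutes, so the firm uses whichever has the lower cost per unit of output.
Cost per unit of output via L is 2.5; via M it is 26. L is cheaper.
Producing y = 115 with L alone: L = 28.75, M = 0.

L* = 28.75, M* = 0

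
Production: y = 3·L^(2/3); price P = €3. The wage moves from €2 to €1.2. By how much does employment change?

ΔL = 98

From P·MP_L = w with MP_L = 2·L^(-1/3), the labor demand is L(w) = (6/w)^(3).
At w = 2: L = 27. At w = 1.2: L = 125.
ΔL = 125 − 27 = 98.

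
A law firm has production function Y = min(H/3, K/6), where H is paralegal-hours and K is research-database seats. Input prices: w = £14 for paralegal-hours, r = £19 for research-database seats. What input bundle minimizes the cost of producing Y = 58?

With a fixed-proportions technology, the cost-minimizing bundle uses no slack in either input: H/3 = K/6 = Y.
So H = 3·58 = 174 and K = 6·58 = 348.

H* = 174, K* = 348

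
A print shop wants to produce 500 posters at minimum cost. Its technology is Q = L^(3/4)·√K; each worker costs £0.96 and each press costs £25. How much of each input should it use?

Cost minimization requires the marginal rate of technical substitution to equal the input-price ratio: MP_L/MP_K = w/r.
Here MP_L/MP_K = (3/4)·(K/L)/(1/2) = 1.5·(K/L). Setting this equal to 0.96/25 = 0.0384 gives K = 0.0256L.
Substituting into Q = 500: L^(3/4)·(0.0256L)^(1/2) = 500.
Solving, L = 625 and K = 16.

L* = 625, K* = 16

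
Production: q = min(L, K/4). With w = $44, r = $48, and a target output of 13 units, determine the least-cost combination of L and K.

With a fixed-proportions technology, the cost-minimizing bundle uses no slack in either input: L = K/4 = q.
So L = 13 and K = 4·13 = 52.

L* = 13, K* = 52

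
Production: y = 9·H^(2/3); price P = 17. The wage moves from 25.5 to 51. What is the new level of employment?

H* = 8

From P·MP_H = w with MP_H = 6·H^(-1/3), the labor demand is H(w) = (102/w)^(3).
At w = 25.5: H = 64. At w = 51: H = 8.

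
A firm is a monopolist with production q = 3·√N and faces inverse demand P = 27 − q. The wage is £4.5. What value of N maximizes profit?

N* = 9

Marginal revenue from the inverse demand is MR = 27 − 2q.
The marginal product is MP_N = 1.5·N^(-1/2).
A monopolist hires until marginal revenue product equals the wage: MR·MP_N = w.
At N, q = 3·√N. Substituting and solving: (27 − 6·√N)·1.5·N^(-1/2) = 4.5 gives N = 9.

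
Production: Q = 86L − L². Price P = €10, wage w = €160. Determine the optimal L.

The marginal product of L is MP_L = 86 − 2L.
A price-taking firm hires until the value of the marginal product equals the wage: P·MP_L = w, so 10·(86 − 2L) = 160.
Then 86 − 2L = 16, giving L = 35.

L* = 35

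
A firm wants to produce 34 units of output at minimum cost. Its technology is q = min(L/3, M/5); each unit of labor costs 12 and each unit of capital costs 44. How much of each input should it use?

L* = 102, M* = 170

With a fixed-proportions technology, the cost-minimizing bundle uses no slack in either input: L/3 = M/5 = q.
So L = 3·34 = 102 and M = 5·34 = 170.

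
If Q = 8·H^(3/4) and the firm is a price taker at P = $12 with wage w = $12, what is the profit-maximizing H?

MP_H = (3/4)·8·H^(-1/4) = 6·H^(-1/4).
Profit maximization for a price taker requires P·MP_H = w: 12·6·H^(-1/4) = 12.
So H^(-1/4) = 1/6, which gives H = 1296.

H* = 1296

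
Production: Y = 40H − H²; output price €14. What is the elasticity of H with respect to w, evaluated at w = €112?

ε = -0.25

From P·MP_H = w with MP_H = 40 − 2H, labor demand is H(w) = (40 − w/14)/2.
dH/dw = −1/(28) = -1/28.
At w = 112, H = 16, so ε = (dH/dw)·(w/H) = (-1/28)·(112/16) = -0.25.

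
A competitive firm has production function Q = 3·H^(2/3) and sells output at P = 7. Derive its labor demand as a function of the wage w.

MP_H = (2/3)·3·H^(-1/3) = 2·H^(-1/3).
Setting P·MP_H = w: 14·H^(-1/3) = w.
Solving for H: H^(-1/3) = w/14, so H = (14/w)^(3).

H(w) = 2744/w³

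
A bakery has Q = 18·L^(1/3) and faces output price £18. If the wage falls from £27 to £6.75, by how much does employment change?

ΔL = 56

From P·MP_L = w with MP_L = 6·L^(-2/3), the labor demand is L(w) = (108/w)^(3/2).
At w = 27: L = 8. At w = 6.75: L = 64.
ΔL = 64 − 8 = 56.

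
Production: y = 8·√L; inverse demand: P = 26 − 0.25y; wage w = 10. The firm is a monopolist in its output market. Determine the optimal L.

L* = 16

Marginal revenue from the inverse demand is MR = 26 − 0.5y.
The marginal product is MP_L = 4·L^(-1/2).
A monopolist hires until marginal revenue product equals the wage: MR·MP_L = w.
At L, y = 8·√L. Substituting and solving: (26 − 4·√L)·4·L^(-1/2) = 10 gives L = 16.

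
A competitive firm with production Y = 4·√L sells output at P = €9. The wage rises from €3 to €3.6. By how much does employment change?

ΔL = -11

From P·MP_L = w with MP_L = 2·L^(-1/2), the labor demand is L(w) = (18/w)^(2).
At w = 3: L = 36. At w = 3.6: L = 25.
ΔL = 25 − 36 = -11.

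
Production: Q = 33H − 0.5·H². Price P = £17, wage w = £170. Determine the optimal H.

H* = 23

The marginal product of H is MP_H = 33 − H.
A price-taking firm hires until the value of the marginal product equals the wage: P·MP_H = w, so 17·(33 − H) = 170.
Then 33 − H = 10, giving H = 23.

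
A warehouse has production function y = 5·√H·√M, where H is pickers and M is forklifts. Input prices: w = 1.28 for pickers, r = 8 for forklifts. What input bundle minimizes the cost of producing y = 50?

Cost minimization requires the marginal rate of technical substitution to equal the input-price ratio: MP_H/MP_M = w/r.
Here MP_H/MP_M = (1/2)·(M/H)/(1/2) = (M/H). Setting this equal to 1.28/8 = 0.16 gives M = 0.16H.
Substituting into y = 50: 5·H^(1/2)·(0.16H)^(1/2) = 50.
Solving, H = 25 and M = 4.

H* = 25, M* = 4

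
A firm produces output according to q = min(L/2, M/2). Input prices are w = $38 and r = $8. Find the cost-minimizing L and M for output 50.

L* = 100, M* = 100

With a fixed-proportions technology, the cost-minimizing bundle uses no slack in either input: L/2 = M/2 = q.
So L = 2·50 = 100 and M = 2·50 = 100.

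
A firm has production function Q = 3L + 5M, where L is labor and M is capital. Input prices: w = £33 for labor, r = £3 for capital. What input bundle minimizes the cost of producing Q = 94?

The inputs are perfect substitutes, so the firm uses whichever has the lower cost per unit of output.
Cost per unit of output via L is w/3 = 11; via M it is r/5 = 0.6. M is cheaper.
Producing Q = 94 with M alone: L = 0, M = 18.8.

L* = 0, M* = 18.8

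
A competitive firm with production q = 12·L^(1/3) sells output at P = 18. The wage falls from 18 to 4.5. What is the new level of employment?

From P·MP_L = w with MP_L = 4·L^(-2/3), the labor demand is L(w) = (72/w)^(3/2).
At w = 18: L = 8. At w = 4.5: L = 64.

L* = 64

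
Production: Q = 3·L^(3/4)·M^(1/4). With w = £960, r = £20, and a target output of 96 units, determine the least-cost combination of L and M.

L* = 16, M* = 256

Cost minimization requires the marginal rate of technical substitution to equal the input-price ratio: MP_L/MP_M = w/r.
Here MP_L/MP_M = (3/4)·(M/L)/(1/4) = 3·(M/L). Setting this equal to 960/20 = 48 gives M = 16L.
Substituting into Q = 96: 3·L^(3/4)·(16L)^(1/4) = 96.
Solving, L = 16 and M = 256.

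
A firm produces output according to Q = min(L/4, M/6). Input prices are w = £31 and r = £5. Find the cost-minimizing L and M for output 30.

L* = 120, M* = 180

With a fixed-proportions technology, the cost-minimizing bundle uses no slack in either input: L/4 = M/6 = Q.
So L = 4·30 = 120 and M = 6·30 = 180.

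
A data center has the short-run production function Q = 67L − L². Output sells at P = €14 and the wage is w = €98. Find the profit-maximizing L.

The marginal product of L is MP_L = 67 − 2L.
A price-taking firm hires until the value of the marginal product equals the wage: P·MP_L = w, so 14·(67 − 2L) = 98.
Then 67 − 2L = 7, giving L = 30.

L* = 30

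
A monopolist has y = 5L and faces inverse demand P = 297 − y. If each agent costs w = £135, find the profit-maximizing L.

Marginal revenue from the inverse demand is MR = 297 − 2y.
The marginal product is MP_L = 5.
A monopolist hires until marginal revenue product equals the wage: MR·MP_L = w.
(297 − 10L)·5 = 135, so L = 27.

L* = 27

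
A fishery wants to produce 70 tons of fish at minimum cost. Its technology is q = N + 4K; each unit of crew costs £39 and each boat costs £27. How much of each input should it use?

N* = 0, K* = 17.5

The inputs are perfect substitutes, so the firm uses whichever has the lower cost per unit of output.
Cost per unit of output via N is 39; via K it is 6.75. K is cheaper.
Producing q = 70 with K alone: N = 0, K = 17.5.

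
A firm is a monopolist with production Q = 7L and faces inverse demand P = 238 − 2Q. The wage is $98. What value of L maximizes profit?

Marginal revenue from the inverse demand is MR = 238 − 4Q.
The marginal product is MP_L = 7.
A monopolist hires until marginal revenue product equals the wage: MR·MP_L = w.
(238 − 28L)·7 = 98, so L = 8.

L* = 8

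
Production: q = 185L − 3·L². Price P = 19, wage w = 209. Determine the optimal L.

L* = 29

The marginal product of L is MP_L = 185 − 6L.
A price-taking firm hires until the value of the marginal product equals the wage: P·MP_L = w, so 19·(185 − 6L) = 209.
Then 185 − 6L = 11, giving L = 29.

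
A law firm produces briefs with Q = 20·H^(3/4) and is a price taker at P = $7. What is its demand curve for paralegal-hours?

H(w) = (105/w)^(4)

MP_H = (3/4)·20·H^(-1/4) = 15·H^(-1/4).
Setting P·MP_H = w: 105·H^(-1/4) = w.
Solving for H: H^(-1/4) = w/105, so H = (105/w)^(4).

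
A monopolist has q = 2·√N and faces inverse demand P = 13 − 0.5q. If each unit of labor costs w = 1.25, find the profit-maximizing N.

N* = 16

Marginal revenue from the inverse demand is MR = 13 − q.
The marginal product is MP_N = N^(-1/2).
A monopolist hires until marginal revenue product equals the wage: MR·MP_N = w.
At N, q = 2·√N. Substituting and solving: (13 − 2·√N)·N^(-1/2) = 1.25 gives N = 16.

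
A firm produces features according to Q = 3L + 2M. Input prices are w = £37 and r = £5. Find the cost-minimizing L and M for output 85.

The inputs are perfect substitutes, so the firm uses whichever has the lower cost per unit of output.
Cost per unit of output via L is w/3 = 37/3; via M it is r/2 = 2.5. M is cheaper.
Producing Q = 85 with M alone: L = 0, M = 42.5.

L* = 0, M* = 42.5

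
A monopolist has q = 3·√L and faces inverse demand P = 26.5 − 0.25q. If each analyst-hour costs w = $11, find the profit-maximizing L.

Marginal revenue from the inverse demand is MR = 26.5 − 0.5q.
The marginal product is MP_L = 1.5·L^(-1/2).
A monopolist hires until marginal revenue product equals the wage: MR·MP_L = w.
At L, q = 3·√L. Substituting and solving: (26.5 − 1.5·√L)·1.5·L^(-1/2) = 11 gives L = 9.

L* = 9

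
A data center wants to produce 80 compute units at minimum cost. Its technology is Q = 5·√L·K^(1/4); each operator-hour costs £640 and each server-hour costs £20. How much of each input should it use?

L* = 16, K* = 256

Cost minimization requires the marginal rate of technical substitution to equal the input-price ratio: MP_L/MP_K = w/r.
Here MP_L/MP_K = (1/2)·(K/L)/(1/4) = 2·(K/L). Setting this equal to 640/20 = 32 gives K = 16L.
Substituting into Q = 80: 5·L^(1/2)·(16L)^(1/4) = 80.
Solving, L = 16 and K = 256.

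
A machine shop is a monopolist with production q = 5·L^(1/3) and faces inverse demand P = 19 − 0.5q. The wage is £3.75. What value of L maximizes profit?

L* = 8

Marginal revenue from the inverse demand is MR = 19 − q.
The marginal product is MP_L = (5/3)·L^(-2/3).
A monopolist hires until marginal revenue product equals the wage: MR·MP_L = w.
At L, q = 5·L^(1/3). Substituting and solving: (19 − 5·L^(1/3))·(5/3)·L^(-2/3) = 3.75 gives L = 8.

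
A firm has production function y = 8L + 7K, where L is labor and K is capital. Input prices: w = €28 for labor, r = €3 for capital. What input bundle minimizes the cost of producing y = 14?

The inputs are perfect substitutes, so the firm uses whichever has the lower cost per unit of output.
Cost per unit of output via L is w/8 = 3.5; via K it is r/7 = 3/7. K is cheaper.
Producing y = 14 with K alone: L = 0, K = 2.

L* = 0, K* = 2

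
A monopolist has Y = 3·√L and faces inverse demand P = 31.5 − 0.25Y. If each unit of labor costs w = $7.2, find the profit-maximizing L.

L* = 25

Marginal revenue from the inverse demand is MR = 31.5 − 0.5Y.
The marginal product is MP_L = 1.5·L^(-1/2).
A monopolist hires until marginal revenue product equals the wage: MR·MP_L = w.
At L, Y = 3·√L. Substituting and solving: (31.5 − 1.5·√L)·1.5·L^(-1/2) = 7.2 gives L = 25.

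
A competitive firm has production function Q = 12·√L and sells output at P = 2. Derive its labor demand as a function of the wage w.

L(w) = 144/w²

MP_L = (1/2)·12·L^(-1/2) = 6·L^(-1/2).
Setting P·MP_L = w: 12·L^(-1/2) = w.
Solving for L: L^(-1/2) = w/12, so L = (12/w)^(2).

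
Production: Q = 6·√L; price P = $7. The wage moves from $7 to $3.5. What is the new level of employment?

L* = 36

From P·MP_L = w with MP_L = 3·L^(-1/2), the labor demand is L(w) = (21/w)^(2).
At w = 7: L = 9. At w = 3.5: L = 36.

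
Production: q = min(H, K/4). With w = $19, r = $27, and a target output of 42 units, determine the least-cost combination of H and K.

H* = 42, K* = 168

With a fixed-proportions technology, the cost-minimizing bundle uses no slack in either input: H = K/4 = q.
So H = 42 and K = 4·42 = 168.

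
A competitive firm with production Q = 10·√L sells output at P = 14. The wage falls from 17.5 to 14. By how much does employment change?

ΔL = 9

From P·MP_L = w with MP_L = 5·L^(-1/2), the labor demand is L(w) = (70/w)^(2).
At w = 17.5: L = 16. At w = 14: L = 25.
ΔL = 25 − 16 = 9.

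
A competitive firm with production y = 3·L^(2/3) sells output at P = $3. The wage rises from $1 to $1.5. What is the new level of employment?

From P·MP_L = w with MP_L = 2·L^(-1/3), the labor demand is L(w) = (6/w)^(3).
At w = 1: L = 216. At w = 1.5: L = 64.

L* = 64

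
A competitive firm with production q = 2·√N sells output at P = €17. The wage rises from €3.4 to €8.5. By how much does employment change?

ΔN = -21

From P·MP_N = w with MP_N = N^(-1/2), the labor demand is N(w) = (17/w)^(2).
At w = 3.4: N = 25. At w = 8.5: N = 4.
ΔN = 4 − 25 = -21.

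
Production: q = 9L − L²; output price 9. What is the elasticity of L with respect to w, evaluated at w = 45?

ε = -1.25

From P·MP_L = w with MP_L = 9 − 2L, labor demand is L(w) = (9 − w/9)/2.
dL/dw = −1/(18) = -1/18.
At w = 45, L = 2, so ε = (dL/dw)·(w/L) = (-1/18)·(45/2) = -1.25.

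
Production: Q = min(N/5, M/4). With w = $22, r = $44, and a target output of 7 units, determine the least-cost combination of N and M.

N* = 35, M* = 28

With a fixed-proportions technology, the cost-minimizing bundle uses no slack in either input: N/5 = M/4 = Q.
So N = 5·7 = 35 and M = 4·7 = 28.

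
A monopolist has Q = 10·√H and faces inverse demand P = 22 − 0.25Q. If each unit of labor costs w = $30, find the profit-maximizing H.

Marginal revenue from the inverse demand is MR = 22 − 0.5Q.
The marginal product is MP_H = 5·H^(-1/2).
A monopolist hires until marginal revenue product equals the wage: MR·MP_H = w.
At H, Q = 10·√H. Substituting and solving: (22 − 5·√H)·5·H^(-1/2) = 30 gives H = 4.

H* = 4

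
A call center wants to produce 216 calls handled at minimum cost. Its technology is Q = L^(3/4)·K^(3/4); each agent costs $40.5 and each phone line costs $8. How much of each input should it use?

L* = 16, K* = 81

Cost minimization requires the marginal rate of technical substitution to equal the input-price ratio: MP_L/MP_K = w/r.
Here MP_L/MP_K = (3/4)·(K/L)/(3/4) = (K/L). Setting this equal to 40.5/8 = 5.0625 gives K = 5.0625L.
Substituting into Q = 216: L^(3/4)·(5.0625L)^(3/4) = 216.
Solving, L = 16 and K = 81.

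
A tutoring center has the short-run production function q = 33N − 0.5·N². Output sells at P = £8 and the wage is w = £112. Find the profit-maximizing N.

The marginal product of N is MP_N = 33 − N.
A price-taking firm hires until the value of the marginal product equals the wage: P·MP_N = w, so 8·(33 − N) = 112.
Then 33 − N = 14, giving N = 19.

N* = 19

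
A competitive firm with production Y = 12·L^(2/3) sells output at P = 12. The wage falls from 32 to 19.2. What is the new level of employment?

L* = 125

From P·MP_L = w with MP_L = 8·L^(-1/3), the labor demand is L(w) = (96/w)^(3).
At w = 32: L = 27. At w = 19.2: L = 125.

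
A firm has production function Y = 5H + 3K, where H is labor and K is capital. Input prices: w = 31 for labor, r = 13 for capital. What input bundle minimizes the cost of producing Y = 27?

H* = 0, K* = 9

The inputs are perfect substitutes, so the firm uses whichever has the lower cost per unit of output.
Cost per unit of output via H is w/5 = 6.2; via K it is r/3 = 13/3. K is cheaper.
Producing Y = 27 with K alone: H = 0, K = 9.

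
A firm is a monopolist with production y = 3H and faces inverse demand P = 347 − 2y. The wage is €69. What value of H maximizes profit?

Marginal revenue from the inverse demand is MR = 347 − 4y.
The marginal product is MP_H = 3.
A monopolist hires until marginal revenue product equals the wage: MR·MP_H = w.
(347 − 12H)·3 = 69, so H = 27.

H* = 27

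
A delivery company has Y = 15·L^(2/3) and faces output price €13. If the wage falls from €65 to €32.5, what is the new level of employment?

L* = 64

From P·MP_L = w with MP_L = 10·L^(-1/3), the labor demand is L(w) = (130/w)^(3).
At w = 65: L = 8. At w = 32.5: L = 64.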